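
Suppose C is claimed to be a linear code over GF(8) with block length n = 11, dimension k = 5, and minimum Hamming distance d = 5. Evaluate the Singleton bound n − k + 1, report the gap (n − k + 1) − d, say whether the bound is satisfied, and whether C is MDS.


Singleton RHS = n − k + 1 = 7, slack = 2, bound satisfied, not MDS.

Singleton bound: d ≤ n − k + 1.
Here n = 11, k = 5, so n − k + 1 = 7.
Given d = 5, check d ≤ 7: YES.
Slack = (n − k + 1) − d = 2.
The code is NOT MDS (slack = 2 > 0).
Description: the claimed parameters are [11, 5, 5]_8; such a code would be non-MDS.


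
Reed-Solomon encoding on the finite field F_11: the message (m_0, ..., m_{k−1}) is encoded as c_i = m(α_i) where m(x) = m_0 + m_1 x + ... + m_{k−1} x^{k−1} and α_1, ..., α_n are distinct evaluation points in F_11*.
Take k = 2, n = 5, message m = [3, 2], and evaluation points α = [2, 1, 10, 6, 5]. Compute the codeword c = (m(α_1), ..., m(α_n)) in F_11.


c = [7, 5, 1, 4, 2]

Message polynomial: m(x) = 3 + 2·x (mod 11).
For each evaluation point α_i, compute m(α_i) mod 11:
  α_1 = 2: Horner steps 2 → 7, so m(2) = 7.
  α_2 = 1: Horner steps 2 → 5, so m(1) = 5.
  α_3 = 10: Horner steps 2 → 1, so m(10) = 1.
  α_4 = 6: Horner steps 2 → 4, so m(6) = 4.
  α_5 = 5: Horner steps 2 → 2, so m(5) = 2.
Codeword c = [7, 5, 1, 4, 2] ∈ F_11^5.


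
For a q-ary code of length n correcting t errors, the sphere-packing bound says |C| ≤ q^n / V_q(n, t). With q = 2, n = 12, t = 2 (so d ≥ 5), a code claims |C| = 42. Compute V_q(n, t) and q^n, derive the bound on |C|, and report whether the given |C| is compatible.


V_q(n, t) = 79, q^n = 4096, Hamming bound = 51, |C| = 42 ≤ bound (satisfied).

Step 1: Compute V_q(n, t) = Σ_{j=0}^2 C(n, j) (q−1)^j.
  j = 0: C(12,0)·(1)^0 = 1·1 = 1.
  j = 1: C(12,1)·(1)^1 = 12·1 = 12.
  j = 2: C(12,2)·(1)^2 = 66·1 = 66.
  V_q(n, t) = 1 + 12 + 66 = 79.
Step 2: q^n = 2^12 = 4096.
Step 3: Hamming bound ⌊q^n / V_q(n,t)⌋ = ⌊4096/79⌋ = 51.
Step 4: Compare |C| = 42 to 51: satisfied.
The claimed |C| lies below the Hamming bound.


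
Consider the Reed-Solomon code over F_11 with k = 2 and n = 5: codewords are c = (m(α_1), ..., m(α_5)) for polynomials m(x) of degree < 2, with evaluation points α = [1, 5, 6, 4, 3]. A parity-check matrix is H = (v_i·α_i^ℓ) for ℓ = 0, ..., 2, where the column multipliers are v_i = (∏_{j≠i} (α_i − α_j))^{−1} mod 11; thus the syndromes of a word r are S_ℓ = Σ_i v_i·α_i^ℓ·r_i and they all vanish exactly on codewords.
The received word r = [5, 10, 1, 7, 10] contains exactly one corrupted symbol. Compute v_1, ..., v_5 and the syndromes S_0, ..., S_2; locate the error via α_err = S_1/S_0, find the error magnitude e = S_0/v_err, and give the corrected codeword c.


S = (2, 10, 6), error at position 2, error magnitude e = 6, c = [5, 4, 1, 7, 10].

Step 1: column multipliers v_i = (∏_{j≠i}(α_i − α_j))^{−1} mod 11.
  i = 1 (α = 1): (1−5)(1−6)(1−4)(1−3) = (−4)·(−5)·(−3)·(−2) = 120 ≡ 10, so v_1 = 10^{−1} = 10 (mod 11).
  i = 2 (α = 5): (5−1)(5−6)(5−4)(5−3) = 4·(−1)·1·2 = −8 ≡ 3, so v_2 = 3^{−1} = 4 (mod 11).
  i = 3 (α = 6): (6−1)(6−5)(6−4)(6−3) = 5·1·2·3 = 30 ≡ 8, so v_3 = 8^{−1} = 7 (mod 11).
  i = 4 (α = 4): (4−1)(4−5)(4−6)(4−3) = 3·(−1)·(−2)·1 = 6 ≡ 6, so v_4 = 6^{−1} = 2 (mod 11).
  i = 5 (α = 3): (3−1)(3−5)(3−6)(3−4) = 2·(−2)·(−3)·(−1) = −12 ≡ 10, so v_5 = 10^{−1} = 10 (mod 11).
  v = [10, 4, 7, 2, 10].
Step 2: syndromes of r = [5, 10, 1, 7, 10] (all sums mod 11).
  S_0 = Σ v_i r_i = 10·5 + 4·10 + 7·1 + 2·7 + 10·10 = 211 ≡ 2.
  S_1 = Σ v_i α_i r_i = 10·1·5 + 4·5·10 + 7·6·1 + 2·4·7 + 10·3·10 = 648 ≡ 10.
  α_i^2 mod 11 = [1, 3, 3, 5, 9].
  S_2 = Σ v_i α_i^2 r_i = 10·1·5 + 4·3·10 + 7·3·1 + 2·5·7 + 10·9·10 = 1161 ≡ 6.
  S = (2, 10, 6) ≠ 0, so r is not a codeword (an error is present).
Step 3: locate the error. For a single error e at position i, S_ℓ = v_i·e·α_i^ℓ, so α_err = S_1/S_0.
  S_0^{−1} = 2^{−1} = 6 (mod 11), so α_err = 10·6 = 60 ≡ 5 = α_2. Error position i = 2.
  Consistency check: S_2/S_1 = 6·10 = 60 ≡ 5 = α_err ✓ (single-error assumption holds).
Step 4: error magnitude e = S_0/v_2 = S_0·∏_{j≠2}(α_2 − α_j) = 2·3 = 6 ≡ 6 (mod 11).
Step 5: correct position 2: c_2 = r_2 − e = 10 − 6 ≡ 4 (mod 11). Hence c = [5, 4, 1, 7, 10].
  Check: interpolating c through the α_i gives m(x) = 8 + 8·x (degree < 2) with m(α_i) = c_i for every i, so c is indeed a codeword.


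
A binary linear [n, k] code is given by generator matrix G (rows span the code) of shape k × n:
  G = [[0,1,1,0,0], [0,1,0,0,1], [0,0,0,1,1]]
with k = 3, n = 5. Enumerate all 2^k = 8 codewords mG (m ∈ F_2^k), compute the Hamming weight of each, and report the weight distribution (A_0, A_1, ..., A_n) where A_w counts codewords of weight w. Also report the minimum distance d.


Weight distribution: A_0 = 1, A_2 = 6, A_4 = 1. Minimum distance d = 2.

Enumerate all 2^3 = 8 messages m ∈ F_2^3.
For each, compute codeword c = mG in F_2^5, then tally its weight.
  m = 000 → c = 00000, weight = 0.
  m = 100 → c = 01100, weight = 2.
  m = 010 → c = 01001, weight = 2.
  m = 110 → c = 00101, weight = 2.
  m = 001 → c = 00011, weight = 2.
  m = 101 → c = 01111, weight = 4.
  m = 011 → c = 01010, weight = 2.
  m = 111 → c = 00110, weight = 2.
Tally weights:
  weight 0: 1 codewords.
  weight 2: 6 codewords.
  weight 4: 1 codewords.
Minimum distance d = smallest w > 0 with A_w > 0 = 2.
Sanity: Σ A_w = 8 = 2^3 = 8 ✓.


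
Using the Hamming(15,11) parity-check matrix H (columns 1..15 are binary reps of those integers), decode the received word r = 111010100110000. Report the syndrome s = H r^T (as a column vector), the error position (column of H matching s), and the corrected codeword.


s = (0, 0, 1, 1)^T, error position = 3, corrected codeword c = 110010100110000

Compute s = H r^T mod 2 one row at a time:
  s_1 = 0 + 0 + 1 + 1 + 0 + 0 + 0 + 0 = 2 ≡ 0 (mod 2).
  s_2 = 0 + 1 + 0 + 1 + 0 + 0 + 0 + 0 = 2 ≡ 0 (mod 2).
  s_3 = 1 + 1 + 0 + 1 + 1 + 1 + 0 + 0 = 5 ≡ 1 (mod 2).
  s_4 = 1 + 1 + 1 + 1 + 0 + 1 + 0 + 0 = 5 ≡ 1 (mod 2).
s = (0, 0, 1, 1)^T — this equals column 3 of H (binary 0011), so error is at position 3.
Correct: flip bit 3 of r = 111010100110000 to get c = 110010100110000.


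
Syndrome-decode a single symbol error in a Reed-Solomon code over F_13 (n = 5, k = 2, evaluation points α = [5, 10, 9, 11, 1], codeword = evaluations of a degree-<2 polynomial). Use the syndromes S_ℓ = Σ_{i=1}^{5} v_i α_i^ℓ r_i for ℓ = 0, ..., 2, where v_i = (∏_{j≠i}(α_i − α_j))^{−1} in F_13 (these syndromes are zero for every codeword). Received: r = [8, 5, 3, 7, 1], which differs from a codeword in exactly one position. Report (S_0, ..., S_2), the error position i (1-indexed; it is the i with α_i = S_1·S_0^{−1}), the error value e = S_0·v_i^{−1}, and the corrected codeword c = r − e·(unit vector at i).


S = (2, 2, 2), error at position 5, error magnitude e = 1, c = [8, 5, 3, 7, 0].

Step 1: column multipliers v_i = (∏_{j≠i}(α_i − α_j))^{−1} mod 13.
  i = 1 (α = 5): (5−10)(5−9)(5−11)(5−1) = (−5)·(−4)·(−6)·4 = −480 ≡ 1, so v_1 = 1^{−1} = 1 (mod 13).
  i = 2 (α = 10): (10−5)(10−9)(10−11)(10−1) = 5·1·(−1)·9 = −45 ≡ 7, so v_2 = 7^{−1} = 2 (mod 13).
  i = 3 (α = 9): (9−5)(9−10)(9−11)(9−1) = 4·(−1)·(−2)·8 = 64 ≡ 12, so v_3 = 12^{−1} = 12 (mod 13).
  i = 4 (α = 11): (11−5)(11−10)(11−9)(11−1) = 6·1·2·10 = 120 ≡ 3, so v_4 = 3^{−1} = 9 (mod 13).
  i = 5 (α = 1): (1−5)(1−10)(1−9)(1−11) = (−4)·(−9)·(−8)·(−10) = 2880 ≡ 7, so v_5 = 7^{−1} = 2 (mod 13).
  v = [1, 2, 12, 9, 2].
Step 2: syndromes of r = [8, 5, 3, 7, 1] (all sums mod 13).
  S_0 = Σ v_i r_i = 1·8 + 2·5 + 12·3 + 9·7 + 2·1 = 119 ≡ 2.
  S_1 = Σ v_i α_i r_i = 1·5·8 + 2·10·5 + 12·9·3 + 9·11·7 + 2·1·1 = 1159 ≡ 2.
  α_i^2 mod 13 = [12, 9, 3, 4, 1].
  S_2 = Σ v_i α_i^2 r_i = 1·12·8 + 2·9·5 + 12·3·3 + 9·4·7 + 2·1·1 = 548 ≡ 2.
  S = (2, 2, 2) ≠ 0, so r is not a codeword (an error is present).
Step 3: locate the error. For a single error e at position i, S_ℓ = v_i·e·α_i^ℓ, so α_err = S_1/S_0.
  S_0^{−1} = 2^{−1} = 7 (mod 13), so α_err = 2·7 = 14 ≡ 1 = α_5. Error position i = 5.
  Consistency check: S_2/S_1 = 2·7 = 14 ≡ 1 = α_err ✓ (single-error assumption holds).
Step 4: error magnitude e = S_0/v_5 = S_0·∏_{j≠5}(α_5 − α_j) = 2·7 = 14 ≡ 1 (mod 13).
Step 5: correct position 5: c_5 = r_5 − e = 1 − 1 ≡ 0 (mod 13). Hence c = [8, 5, 3, 7, 0].
  Check: interpolating c through the α_i gives m(x) = 11 + 2·x (degree < 2) with m(α_i) = c_i for every i, so c is indeed a codeword.


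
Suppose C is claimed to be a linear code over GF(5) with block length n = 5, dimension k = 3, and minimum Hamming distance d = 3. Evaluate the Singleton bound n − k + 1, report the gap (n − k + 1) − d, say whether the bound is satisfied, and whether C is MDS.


Singleton RHS = n − k + 1 = 3, slack = 0, bound satisfied, MDS.

Singleton bound: d ≤ n − k + 1.
Here n = 5, k = 3, so n − k + 1 = 3.
Given d = 3, check d ≤ 3: YES.
Slack = (n − k + 1) − d = 0.
The code is MDS (slack = 0).
Description: the claimed parameters are [5, 3, 3]_5; such a code would be MDS (meets Singleton bound).


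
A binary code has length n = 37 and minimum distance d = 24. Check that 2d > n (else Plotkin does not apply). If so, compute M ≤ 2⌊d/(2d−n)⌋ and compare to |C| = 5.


Plotkin bound M ≤ 4; given |C| = 5 > bound (violated).

Check applicability: 2d = 48, n = 37.
2d − n = 11 > 0, so Plotkin applies.
Compute d/(2d−n) = 24/11 ≈ 2.1818.
⌊d/(2d−n)⌋ = 2.
Plotkin bound: M ≤ 2·2 = 4.
Given |C| = 5, check: VIOLATED.
This |C| is above the Plotkin bound, so no binary code with n = 37, d = 24 and 5 codewords exists.


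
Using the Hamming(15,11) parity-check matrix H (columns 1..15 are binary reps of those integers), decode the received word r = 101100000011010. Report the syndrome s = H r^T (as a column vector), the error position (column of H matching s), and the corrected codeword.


s = (1, 1, 1, 1)^T, error position = 15, corrected codeword c = 101100000011011

Compute s = H r^T mod 2 one row at a time:
  s_1 = 0 + 0 + 0 + 1 + 1 + 0 + 1 + 0 = 3 ≡ 1 (mod 2).
  s_2 = 1 + 0 + 0 + 0 + 1 + 0 + 1 + 0 = 3 ≡ 1 (mod 2).
  s_3 = 0 + 1 + 0 + 0 + 0 + 1 + 1 + 0 = 3 ≡ 1 (mod 2).
  s_4 = 1 + 1 + 0 + 0 + 0 + 1 + 0 + 0 = 3 ≡ 1 (mod 2).
s = (1, 1, 1, 1)^T — this equals column 15 of H (binary 1111), so error is at position 15.
Correct: flip bit 15 of r = 101100000011010 to get c = 101100000011011.


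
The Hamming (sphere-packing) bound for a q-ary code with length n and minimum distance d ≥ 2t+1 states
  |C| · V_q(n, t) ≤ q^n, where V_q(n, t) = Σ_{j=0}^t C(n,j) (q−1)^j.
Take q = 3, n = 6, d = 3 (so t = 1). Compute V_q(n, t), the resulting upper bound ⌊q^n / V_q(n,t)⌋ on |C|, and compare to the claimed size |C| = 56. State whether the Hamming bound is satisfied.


V_q(n, t) = 13, q^n = 729, Hamming bound = 56, |C| = 56 ≤ bound (satisfied).

Step 1: Compute V_q(n, t) = Σ_{j=0}^1 C(n, j) (q−1)^j.
  j = 0: C(6,0)·(2)^0 = 1·1 = 1.
  j = 1: C(6,1)·(2)^1 = 6·2 = 12.
  V_q(n, t) = 1 + 12 = 13.
Step 2: q^n = 3^6 = 729.
Step 3: Hamming bound ⌊q^n / V_q(n,t)⌋ = ⌊729/13⌋ = 56.
Step 4: Compare |C| = 56 to 56: satisfied.
The claimed |C| lies at the Hamming bound (tight).


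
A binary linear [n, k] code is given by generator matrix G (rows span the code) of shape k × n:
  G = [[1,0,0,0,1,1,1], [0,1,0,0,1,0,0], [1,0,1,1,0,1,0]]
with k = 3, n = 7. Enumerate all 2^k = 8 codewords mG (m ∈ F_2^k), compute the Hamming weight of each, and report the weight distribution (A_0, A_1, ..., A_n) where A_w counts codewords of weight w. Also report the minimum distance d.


Weight distribution: A_0 = 1, A_2 = 1, A_4 = 5, A_6 = 1. Minimum distance d = 2.

Enumerate all 2^3 = 8 messages m ∈ F_2^3.
For each, compute codeword c = mG in F_2^7, then tally its weight.
  m = 000 → c = 0000000, weight = 0.
  m = 100 → c = 1000111, weight = 4.
  m = 010 → c = 0100100, weight = 2.
  m = 110 → c = 1100011, weight = 4.
  m = 001 → c = 1011010, weight = 4.
  m = 101 → c = 0011101, weight = 4.
  m = 011 → c = 1111110, weight = 6.
  m = 111 → c = 0111001, weight = 4.
Tally weights:
  weight 0: 1 codewords.
  weight 2: 1 codewords.
  weight 4: 5 codewords.
  weight 6: 1 codewords.
Minimum distance d = smallest w > 0 with A_w > 0 = 2.
Sanity: Σ A_w = 8 = 2^3 = 8 ✓.


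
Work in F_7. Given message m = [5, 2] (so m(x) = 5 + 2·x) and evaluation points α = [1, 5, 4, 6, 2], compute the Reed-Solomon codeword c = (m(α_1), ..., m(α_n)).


c = [0, 1, 6, 3, 2]

Message polynomial: m(x) = 5 + 2·x (mod 7).
For each evaluation point α_i, compute m(α_i) mod 7:
  α_1 = 1: Horner steps 2 → 0, so m(1) = 0.
  α_2 = 5: Horner steps 2 → 1, so m(5) = 1.
  α_3 = 4: Horner steps 2 → 6, so m(4) = 6.
  α_4 = 6: Horner steps 2 → 3, so m(6) = 3.
  α_5 = 2: Horner steps 2 → 2, so m(2) = 2.
Codeword c = [0, 1, 6, 3, 2] ∈ F_7^5.


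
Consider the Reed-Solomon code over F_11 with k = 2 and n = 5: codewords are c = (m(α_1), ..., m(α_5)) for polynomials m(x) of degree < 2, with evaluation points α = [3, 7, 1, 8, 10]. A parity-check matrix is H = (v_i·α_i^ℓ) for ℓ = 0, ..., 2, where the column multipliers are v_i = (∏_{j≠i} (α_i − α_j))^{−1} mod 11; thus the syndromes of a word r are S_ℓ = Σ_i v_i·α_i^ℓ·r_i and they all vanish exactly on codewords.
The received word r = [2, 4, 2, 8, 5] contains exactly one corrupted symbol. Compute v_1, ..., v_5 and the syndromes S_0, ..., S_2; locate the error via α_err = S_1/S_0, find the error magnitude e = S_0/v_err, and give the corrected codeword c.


S = (6, 7, 10), error at position 1, error magnitude e = 3, c = [10, 4, 2, 8, 5].

Step 1: column multipliers v_i = (∏_{j≠i}(α_i − α_j))^{−1} mod 11.
  i = 1 (α = 3): (3−7)(3−1)(3−8)(3−10) = (−4)·2·(−5)·(−7) = −280 ≡ 6, so v_1 = 6^{−1} = 2 (mod 11).
  i = 2 (α = 7): (7−3)(7−1)(7−8)(7−10) = 4·6·(−1)·(−3) = 72 ≡ 6, so v_2 = 6^{−1} = 2 (mod 11).
  i = 3 (α = 1): (1−3)(1−7)(1−8)(1−10) = (−2)·(−6)·(−7)·(−9) = 756 ≡ 8, so v_3 = 8^{−1} = 7 (mod 11).
  i = 4 (α = 8): (8−3)(8−7)(8−1)(8−10) = 5·1·7·(−2) = −70 ≡ 7, so v_4 = 7^{−1} = 8 (mod 11).
  i = 5 (α = 10): (10−3)(10−7)(10−1)(10−8) = 7·3·9·2 = 378 ≡ 4, so v_5 = 4^{−1} = 3 (mod 11).
  v = [2, 2, 7, 8, 3].
Step 2: syndromes of r = [2, 4, 2, 8, 5] (all sums mod 11).
  S_0 = Σ v_i r_i = 2·2 + 2·4 + 7·2 + 8·8 + 3·5 = 105 ≡ 6.
  S_1 = Σ v_i α_i r_i = 2·3·2 + 2·7·4 + 7·1·2 + 8·8·8 + 3·10·5 = 744 ≡ 7.
  α_i^2 mod 11 = [9, 5, 1, 9, 1].
  S_2 = Σ v_i α_i^2 r_i = 2·9·2 + 2·5·4 + 7·1·2 + 8·9·8 + 3·1·5 = 681 ≡ 10.
  S = (6, 7, 10) ≠ 0, so r is not a codeword (an error is present).
Step 3: locate the error. For a single error e at position i, S_ℓ = v_i·e·α_i^ℓ, so α_err = S_1/S_0.
  S_0^{−1} = 6^{−1} = 2 (mod 11), so α_err = 7·2 = 14 ≡ 3 = α_1. Error position i = 1.
  Consistency check: S_2/S_1 = 10·8 = 80 ≡ 3 = α_err ✓ (single-error assumption holds).
Step 4: error magnitude e = S_0/v_1 = S_0·∏_{j≠1}(α_1 − α_j) = 6·6 = 36 ≡ 3 (mod 11).
Step 5: correct position 1: c_1 = r_1 − e = 2 − 3 ≡ 10 (mod 11). Hence c = [10, 4, 2, 8, 5].
  Check: interpolating c through the α_i gives m(x) = 9 + 4·x (degree < 2) with m(α_i) = c_i for every i, so c is indeed a codeword.


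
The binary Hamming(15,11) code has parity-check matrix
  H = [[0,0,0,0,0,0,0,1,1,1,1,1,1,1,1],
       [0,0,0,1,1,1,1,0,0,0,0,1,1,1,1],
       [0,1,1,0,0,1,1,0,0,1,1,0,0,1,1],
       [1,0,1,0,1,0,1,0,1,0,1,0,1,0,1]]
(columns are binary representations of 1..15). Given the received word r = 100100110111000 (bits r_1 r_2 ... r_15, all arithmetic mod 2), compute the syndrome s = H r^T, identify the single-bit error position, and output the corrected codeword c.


s = (0, 1, 1, 1)^T, error position = 7, corrected codeword c = 100100010111000

Compute s = H r^T mod 2 one row at a time:
  s_1 = 1 + 0 + 1 + 1 + 1 + 0 + 0 + 0 = 4 ≡ 0 (mod 2).
  s_2 = 1 + 0 + 0 + 1 + 1 + 0 + 0 + 0 = 3 ≡ 1 (mod 2).
  s_3 = 0 + 0 + 0 + 1 + 1 + 1 + 0 + 0 = 3 ≡ 1 (mod 2).
  s_4 = 1 + 0 + 0 + 1 + 0 + 1 + 0 + 0 = 3 ≡ 1 (mod 2).
s = (0, 1, 1, 1)^T — this equals column 7 of H (binary 0111), so error is at position 7.
Correct: flip bit 7 of r = 100100110111000 to get c = 100100010111000.


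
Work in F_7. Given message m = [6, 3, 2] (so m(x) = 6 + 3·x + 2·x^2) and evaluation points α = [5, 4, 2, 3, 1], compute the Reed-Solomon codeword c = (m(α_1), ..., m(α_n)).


c = [1, 1, 6, 5, 4]

Message polynomial: m(x) = 6 + 3·x + 2·x^2 (mod 7).
For each evaluation point α_i, compute m(α_i) mod 7:
  α_1 = 5: Horner steps 2 → 6 → 1, so m(5) = 1.
  α_2 = 4: Horner steps 2 → 4 → 1, so m(4) = 1.
  α_3 = 2: Horner steps 2 → 0 → 6, so m(2) = 6.
  α_4 = 3: Horner steps 2 → 2 → 5, so m(3) = 5.
  α_5 = 1: Horner steps 2 → 5 → 4, so m(1) = 4.
Codeword c = [1, 1, 6, 5, 4] ∈ F_7^5.


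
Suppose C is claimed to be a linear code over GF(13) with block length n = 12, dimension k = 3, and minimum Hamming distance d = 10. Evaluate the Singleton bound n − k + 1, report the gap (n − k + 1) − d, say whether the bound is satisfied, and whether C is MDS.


Singleton RHS = n − k + 1 = 10, slack = 0, bound satisfied, MDS.

Singleton bound: d ≤ n − k + 1.
Here n = 12, k = 3, so n − k + 1 = 10.
Given d = 10, check d ≤ 10: YES.
Slack = (n − k + 1) − d = 0.
The code is MDS (slack = 0).
Description: the claimed parameters are [12, 3, 10]_13; such a code would be MDS (meets Singleton bound).


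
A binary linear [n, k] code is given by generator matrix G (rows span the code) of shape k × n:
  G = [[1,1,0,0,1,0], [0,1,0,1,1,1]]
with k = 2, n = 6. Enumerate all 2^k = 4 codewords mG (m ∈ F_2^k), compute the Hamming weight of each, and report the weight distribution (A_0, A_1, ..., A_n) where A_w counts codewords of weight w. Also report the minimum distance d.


Weight distribution: A_0 = 1, A_3 = 2, A_4 = 1. Minimum distance d = 3.

Enumerate all 2^2 = 4 messages m ∈ F_2^2.
For each, compute codeword c = mG in F_2^6, then tally its weight.
  m = 00 → c = 000000, weight = 0.
  m = 10 → c = 110010, weight = 3.
  m = 01 → c = 010111, weight = 4.
  m = 11 → c = 100101, weight = 3.
Tally weights:
  weight 0: 1 codewords.
  weight 3: 2 codewords.
  weight 4: 1 codewords.
Minimum distance d = smallest w > 0 with A_w > 0 = 3.
Sanity: Σ A_w = 4 = 2^2 = 4 ✓.


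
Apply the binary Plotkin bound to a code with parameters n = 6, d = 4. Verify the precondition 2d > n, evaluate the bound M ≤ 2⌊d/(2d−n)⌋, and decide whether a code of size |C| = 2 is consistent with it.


Plotkin bound M ≤ 4; given |C| = 2 ≤ bound (satisfied).

Check applicability: 2d = 8, n = 6.
2d − n = 2 > 0, so Plotkin applies.
Compute d/(2d−n) = 4/2 ≈ 2.0000.
⌊d/(2d−n)⌋ = 2.
Plotkin bound: M ≤ 2·2 = 4.
Given |C| = 2, check: satisfied.
This |C| is below the Plotkin bound.


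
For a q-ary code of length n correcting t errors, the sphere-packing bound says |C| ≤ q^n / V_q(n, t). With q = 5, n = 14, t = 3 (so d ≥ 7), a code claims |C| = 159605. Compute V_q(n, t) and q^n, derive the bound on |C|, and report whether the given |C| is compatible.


V_q(n, t) = 24809, q^n = 6103515625, Hamming bound = 246020, |C| = 159605 ≤ bound (satisfied).

Step 1: Compute V_q(n, t) = Σ_{j=0}^3 C(n, j) (q−1)^j.
  j = 0: C(14,0)·(4)^0 = 1·1 = 1.
  j = 1: C(14,1)·(4)^1 = 14·4 = 56.
  j = 2: C(14,2)·(4)^2 = 91·16 = 1456.
  j = 3: C(14,3)·(4)^3 = 364·64 = 23296.
  V_q(n, t) = 1 + 56 + 1456 + 23296 = 24809.
Step 2: q^n = 5^14 = 6103515625.
Step 3: Hamming bound ⌊q^n / V_q(n,t)⌋ = ⌊6103515625/24809⌋ = 246020.
Step 4: Compare |C| = 159605 to 246020: satisfied.
The claimed |C| lies below the Hamming bound.


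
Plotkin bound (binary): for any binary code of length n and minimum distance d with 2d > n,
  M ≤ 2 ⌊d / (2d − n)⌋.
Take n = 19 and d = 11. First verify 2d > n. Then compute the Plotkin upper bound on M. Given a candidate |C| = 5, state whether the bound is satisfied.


Plotkin bound M ≤ 6; given |C| = 5 ≤ bound (satisfied).

Check applicability: 2d = 22, n = 19.
2d − n = 3 > 0, so Plotkin applies.
Compute d/(2d−n) = 11/3 ≈ 3.6667.
⌊d/(2d−n)⌋ = 3.
Plotkin bound: M ≤ 2·3 = 6.
Given |C| = 5, check: satisfied.
This |C| is below the Plotkin bound.


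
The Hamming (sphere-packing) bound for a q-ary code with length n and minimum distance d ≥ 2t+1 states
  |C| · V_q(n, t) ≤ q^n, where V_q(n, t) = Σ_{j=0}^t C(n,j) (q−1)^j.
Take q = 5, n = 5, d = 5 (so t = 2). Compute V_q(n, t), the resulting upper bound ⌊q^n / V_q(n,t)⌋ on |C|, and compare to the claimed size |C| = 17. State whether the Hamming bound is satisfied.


V_q(n, t) = 181, q^n = 3125, Hamming bound = 17, |C| = 17 ≤ bound (satisfied).

Step 1: Compute V_q(n, t) = Σ_{j=0}^2 C(n, j) (q−1)^j.
  j = 0: C(5,0)·(4)^0 = 1·1 = 1.
  j = 1: C(5,1)·(4)^1 = 5·4 = 20.
  j = 2: C(5,2)·(4)^2 = 10·16 = 160.
  V_q(n, t) = 1 + 20 + 160 = 181.
Step 2: q^n = 5^5 = 3125.
Step 3: Hamming bound ⌊q^n / V_q(n,t)⌋ = ⌊3125/181⌋ = 17.
Step 4: Compare |C| = 17 to 17: satisfied.
The claimed |C| lies at the Hamming bound (tight).


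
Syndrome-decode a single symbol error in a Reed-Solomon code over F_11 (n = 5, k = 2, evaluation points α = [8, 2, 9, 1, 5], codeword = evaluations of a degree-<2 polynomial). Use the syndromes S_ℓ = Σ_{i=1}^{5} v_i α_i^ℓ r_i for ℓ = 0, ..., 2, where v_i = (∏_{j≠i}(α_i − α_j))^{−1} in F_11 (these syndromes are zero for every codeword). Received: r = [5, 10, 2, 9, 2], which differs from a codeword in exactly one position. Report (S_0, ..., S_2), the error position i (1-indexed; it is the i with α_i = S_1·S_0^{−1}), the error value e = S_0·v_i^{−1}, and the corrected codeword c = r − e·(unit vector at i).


S = (10, 2, 7), error at position 3, error magnitude e = 7, c = [5, 10, 6, 9, 2].

Step 1: column multipliers v_i = (∏_{j≠i}(α_i − α_j))^{−1} mod 11.
  i = 1 (α = 8): (8−2)(8−9)(8−1)(8−5) = 6·(−1)·7·3 = −126 ≡ 6, so v_1 = 6^{−1} = 2 (mod 11).
  i = 2 (α = 2): (2−8)(2−9)(2−1)(2−5) = (−6)·(−7)·1·(−3) = −126 ≡ 6, so v_2 = 6^{−1} = 2 (mod 11).
  i = 3 (α = 9): (9−8)(9−2)(9−1)(9−5) = 1·7·8·4 = 224 ≡ 4, so v_3 = 4^{−1} = 3 (mod 11).
  i = 4 (α = 1): (1−8)(1−2)(1−9)(1−5) = (−7)·(−1)·(−8)·(−4) = 224 ≡ 4, so v_4 = 4^{−1} = 3 (mod 11).
  i = 5 (α = 5): (5−8)(5−2)(5−9)(5−1) = (−3)·3·(−4)·4 = 144 ≡ 1, so v_5 = 1^{−1} = 1 (mod 11).
  v = [2, 2, 3, 3, 1].
Step 2: syndromes of r = [5, 10, 2, 9, 2] (all sums mod 11).
  S_0 = Σ v_i r_i = 2·5 + 2·10 + 3·2 + 3·9 + 1·2 = 65 ≡ 10.
  S_1 = Σ v_i α_i r_i = 2·8·5 + 2·2·10 + 3·9·2 + 3·1·9 + 1·5·2 = 211 ≡ 2.
  α_i^2 mod 11 = [9, 4, 4, 1, 3].
  S_2 = Σ v_i α_i^2 r_i = 2·9·5 + 2·4·10 + 3·4·2 + 3·1·9 + 1·3·2 = 227 ≡ 7.
  S = (10, 2, 7) ≠ 0, so r is not a codeword (an error is present).
Step 3: locate the error. For a single error e at position i, S_ℓ = v_i·e·α_i^ℓ, so α_err = S_1/S_0.
  S_0^{−1} = 10^{−1} = 10 (mod 11), so α_err = 2·10 = 20 ≡ 9 = α_3. Error position i = 3.
  Consistency check: S_2/S_1 = 7·6 = 42 ≡ 9 = α_err ✓ (single-error assumption holds).
Step 4: error magnitude e = S_0/v_3 = S_0·∏_{j≠3}(α_3 − α_j) = 10·4 = 40 ≡ 7 (mod 11).
Step 5: correct position 3: c_3 = r_3 − e = 2 − 7 ≡ 6 (mod 11). Hence c = [5, 10, 6, 9, 2].
  Check: interpolating c through the α_i gives m(x) = 8 + 1·x (degree < 2) with m(α_i) = c_i for every i, so c is indeed a codeword.


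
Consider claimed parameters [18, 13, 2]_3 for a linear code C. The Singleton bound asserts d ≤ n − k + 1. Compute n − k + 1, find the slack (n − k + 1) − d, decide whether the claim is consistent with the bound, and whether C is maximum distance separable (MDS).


Singleton RHS = n − k + 1 = 6, slack = 4, bound satisfied, not MDS.

Singleton bound: d ≤ n − k + 1.
Here n = 18, k = 13, so n − k + 1 = 6.
Given d = 2, check d ≤ 6: YES.
Slack = (n − k + 1) − d = 4.
The code is NOT MDS (slack = 4 > 0).
Description: the claimed parameters are [18, 13, 2]_3; such a code would be non-MDS.


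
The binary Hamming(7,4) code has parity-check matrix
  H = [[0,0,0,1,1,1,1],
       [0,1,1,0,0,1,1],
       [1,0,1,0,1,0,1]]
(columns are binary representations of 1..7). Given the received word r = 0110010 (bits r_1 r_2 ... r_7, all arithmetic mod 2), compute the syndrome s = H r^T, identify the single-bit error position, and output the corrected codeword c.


s = (1, 1, 1)^T, error position = 7, corrected codeword c = 0110011

Compute s = H r^T mod 2 one row at a time:
  s_1 = 0 + 0 + 1 + 0 = 1 ≡ 1 (mod 2).
  s_2 = 1 + 1 + 1 + 0 = 3 ≡ 1 (mod 2).
  s_3 = 0 + 1 + 0 + 0 = 1 ≡ 1 (mod 2).
s = (1, 1, 1)^T — this equals column 7 of H (binary 111), so error is at position 7.
Correct: flip bit 7 of r = 0110010 to get c = 0110011.


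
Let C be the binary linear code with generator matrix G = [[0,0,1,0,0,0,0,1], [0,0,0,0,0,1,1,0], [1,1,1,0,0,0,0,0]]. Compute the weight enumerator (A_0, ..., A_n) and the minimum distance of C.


Weight distribution: A_0 = 1, A_2 = 2, A_3 = 2, A_4 = 1, A_5 = 2. Minimum distance d = 2.

Enumerate all 2^3 = 8 messages m ∈ F_2^3.
For each, compute codeword c = mG in F_2^8, then tally its weight.
  m = 000 → c = 00000000, weight = 0.
  m = 100 → c = 00100001, weight = 2.
  m = 010 → c = 00000110, weight = 2.
  m = 110 → c = 00100111, weight = 4.
  m = 001 → c = 11100000, weight = 3.
  m = 101 → c = 11000001, weight = 3.
  m = 011 → c = 11100110, weight = 5.
  m = 111 → c = 11000111, weight = 5.
Tally weights:
  weight 0: 1 codewords.
  weight 2: 2 codewords.
  weight 3: 2 codewords.
  weight 4: 1 codewords.
  weight 5: 2 codewords.
Minimum distance d = smallest w > 0 with A_w > 0 = 2.
Sanity: Σ A_w = 8 = 2^3 = 8 ✓.


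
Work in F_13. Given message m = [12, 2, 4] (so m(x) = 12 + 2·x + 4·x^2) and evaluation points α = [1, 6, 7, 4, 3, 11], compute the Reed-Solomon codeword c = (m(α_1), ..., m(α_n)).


c = [5, 12, 1, 6, 2, 11]

Message polynomial: m(x) = 12 + 2·x + 4·x^2 (mod 13).
For each evaluation point α_i, compute m(α_i) mod 13:
  α_1 = 1: Horner steps 4 → 6 → 5, so m(1) = 5.
  α_2 = 6: Horner steps 4 → 0 → 12, so m(6) = 12.
  α_3 = 7: Horner steps 4 → 4 → 1, so m(7) = 1.
  α_4 = 4: Horner steps 4 → 5 → 6, so m(4) = 6.
  α_5 = 3: Horner steps 4 → 1 → 2, so m(3) = 2.
  α_6 = 11: Horner steps 4 → 7 → 11, so m(11) = 11.
Codeword c = [5, 12, 1, 6, 2, 11] ∈ F_13^6.


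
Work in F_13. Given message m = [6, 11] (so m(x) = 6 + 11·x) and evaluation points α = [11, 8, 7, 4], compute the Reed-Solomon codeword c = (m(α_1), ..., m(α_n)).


c = [10, 3, 5, 11]

Message polynomial: m(x) = 6 + 11·x (mod 13).
For each evaluation point α_i, compute m(α_i) mod 13:
  α_1 = 11: Horner steps 11 → 10, so m(11) = 10.
  α_2 = 8: Horner steps 11 → 3, so m(8) = 3.
  α_3 = 7: Horner steps 11 → 5, so m(7) = 5.
  α_4 = 4: Horner steps 11 → 11, so m(4) = 11.
Codeword c = [10, 3, 5, 11] ∈ F_13^4.


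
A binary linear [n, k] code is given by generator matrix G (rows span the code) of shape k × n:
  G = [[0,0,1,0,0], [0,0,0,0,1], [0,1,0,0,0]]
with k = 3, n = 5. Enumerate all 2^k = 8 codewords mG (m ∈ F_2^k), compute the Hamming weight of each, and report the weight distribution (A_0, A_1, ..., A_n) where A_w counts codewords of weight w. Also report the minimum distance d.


Weight distribution: A_0 = 1, A_1 = 3, A_2 = 3, A_3 = 1. Minimum distance d = 1.

Enumerate all 2^3 = 8 messages m ∈ F_2^3.
For each, compute codeword c = mG in F_2^5, then tally its weight.
  m = 000 → c = 00000, weight = 0.
  m = 100 → c = 00100, weight = 1.
  m = 010 → c = 00001, weight = 1.
  m = 110 → c = 00101, weight = 2.
  m = 001 → c = 01000, weight = 1.
  m = 101 → c = 01100, weight = 2.
  m = 011 → c = 01001, weight = 2.
  m = 111 → c = 01101, weight = 3.
Tally weights:
  weight 0: 1 codewords.
  weight 1: 3 codewords.
  weight 2: 3 codewords.
  weight 3: 1 codewords.
Minimum distance d = smallest w > 0 with A_w > 0 = 1.
Sanity: Σ A_w = 8 = 2^3 = 8 ✓.


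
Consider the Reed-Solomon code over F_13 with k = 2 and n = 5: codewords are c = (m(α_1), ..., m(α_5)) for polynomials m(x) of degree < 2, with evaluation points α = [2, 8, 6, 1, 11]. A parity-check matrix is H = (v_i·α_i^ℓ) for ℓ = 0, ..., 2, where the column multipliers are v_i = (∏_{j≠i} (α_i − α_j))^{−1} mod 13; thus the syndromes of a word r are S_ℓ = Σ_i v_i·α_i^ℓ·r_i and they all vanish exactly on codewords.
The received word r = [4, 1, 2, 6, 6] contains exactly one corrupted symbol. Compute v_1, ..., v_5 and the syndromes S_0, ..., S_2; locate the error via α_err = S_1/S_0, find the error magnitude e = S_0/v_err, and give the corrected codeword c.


S = (5, 5, 5), error at position 4, error magnitude e = 8, c = [4, 1, 2, 11, 6].

Step 1: column multipliers v_i = (∏_{j≠i}(α_i − α_j))^{−1} mod 13.
  i = 1 (α = 2): (2−8)(2−6)(2−1)(2−11) = (−6)·(−4)·1·(−9) = −216 ≡ 5, so v_1 = 5^{−1} = 8 (mod 13).
  i = 2 (α = 8): (8−2)(8−6)(8−1)(8−11) = 6·2·7·(−3) = −252 ≡ 8, so v_2 = 8^{−1} = 5 (mod 13).
  i = 3 (α = 6): (6−2)(6−8)(6−1)(6−11) = 4·(−2)·5·(−5) = 200 ≡ 5, so v_3 = 5^{−1} = 8 (mod 13).
  i = 4 (α = 1): (1−2)(1−8)(1−6)(1−11) = (−1)·(−7)·(−5)·(−10) = 350 ≡ 12, so v_4 = 12^{−1} = 12 (mod 13).
  i = 5 (α = 11): (11−2)(11−8)(11−6)(11−1) = 9·3·5·10 = 1350 ≡ 11, so v_5 = 11^{−1} = 6 (mod 13).
  v = [8, 5, 8, 12, 6].
Step 2: syndromes of r = [4, 1, 2, 6, 6] (all sums mod 13).
  S_0 = Σ v_i r_i = 8·4 + 5·1 + 8·2 + 12·6 + 6·6 = 161 ≡ 5.
  S_1 = Σ v_i α_i r_i = 8·2·4 + 5·8·1 + 8·6·2 + 12·1·6 + 6·11·6 = 668 ≡ 5.
  α_i^2 mod 13 = [4, 12, 10, 1, 4].
  S_2 = Σ v_i α_i^2 r_i = 8·4·4 + 5·12·1 + 8·10·2 + 12·1·6 + 6·4·6 = 564 ≡ 5.
  S = (5, 5, 5) ≠ 0, so r is not a codeword (an error is present).
Step 3: locate the error. For a single error e at position i, S_ℓ = v_i·e·α_i^ℓ, so α_err = S_1/S_0.
  S_0^{−1} = 5^{−1} = 8 (mod 13), so α_err = 5·8 = 40 ≡ 1 = α_4. Error position i = 4.
  Consistency check: S_2/S_1 = 5·8 = 40 ≡ 1 = α_err ✓ (single-error assumption holds).
Step 4: error magnitude e = S_0/v_4 = S_0·∏_{j≠4}(α_4 − α_j) = 5·12 = 60 ≡ 8 (mod 13).
Step 5: correct position 4: c_4 = r_4 − e = 6 − 8 ≡ 11 (mod 13). Hence c = [4, 1, 2, 11, 6].
  Check: interpolating c through the α_i gives m(x) = 5 + 6·x (degree < 2) with m(α_i) = c_i for every i, so c is indeed a codeword.


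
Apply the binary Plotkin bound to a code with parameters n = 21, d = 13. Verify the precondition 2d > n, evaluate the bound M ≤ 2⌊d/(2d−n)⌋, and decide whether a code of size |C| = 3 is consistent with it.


Plotkin bound M ≤ 4; given |C| = 3 ≤ bound (satisfied).

Check applicability: 2d = 26, n = 21.
2d − n = 5 > 0, so Plotkin applies.
Compute d/(2d−n) = 13/5 ≈ 2.6000.
⌊d/(2d−n)⌋ = 2.
Plotkin bound: M ≤ 2·2 = 4.
Given |C| = 3, check: satisfied.
This |C| is below the Plotkin bound.


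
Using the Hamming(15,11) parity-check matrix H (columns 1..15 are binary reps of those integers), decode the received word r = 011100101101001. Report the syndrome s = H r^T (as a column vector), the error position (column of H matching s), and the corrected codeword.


s = (0, 0, 1, 0)^T, error position = 2, corrected codeword c = 001100101101001

Compute s = H r^T mod 2 one row at a time:
  s_1 = 0 + 1 + 1 + 0 + 1 + 0 + 0 + 1 = 4 ≡ 0 (mod 2).
  s_2 = 1 + 0 + 0 + 1 + 1 + 0 + 0 + 1 = 4 ≡ 0 (mod 2).
  s_3 = 1 + 1 + 0 + 1 + 1 + 0 + 0 + 1 = 5 ≡ 1 (mod 2).
  s_4 = 0 + 1 + 0 + 1 + 1 + 0 + 0 + 1 = 4 ≡ 0 (mod 2).
s = (0, 0, 1, 0)^T — this equals column 2 of H (binary 0010), so error is at position 2.
Correct: flip bit 2 of r = 011100101101001 to get c = 001100101101001.


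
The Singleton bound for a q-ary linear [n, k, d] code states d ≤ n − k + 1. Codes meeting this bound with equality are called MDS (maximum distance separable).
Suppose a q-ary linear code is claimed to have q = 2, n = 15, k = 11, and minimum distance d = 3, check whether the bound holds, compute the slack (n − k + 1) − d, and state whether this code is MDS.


Singleton RHS = n − k + 1 = 5, slack = 2, bound satisfied, not MDS.

Singleton bound: d ≤ n − k + 1.
Here n = 15, k = 11, so n − k + 1 = 5.
Given d = 3, check d ≤ 5: YES.
Slack = (n − k + 1) − d = 2.
The code is NOT MDS (slack = 2 > 0).
Description: the claimed parameters are [15, 11, 3]_2; such a code would be non-MDS.


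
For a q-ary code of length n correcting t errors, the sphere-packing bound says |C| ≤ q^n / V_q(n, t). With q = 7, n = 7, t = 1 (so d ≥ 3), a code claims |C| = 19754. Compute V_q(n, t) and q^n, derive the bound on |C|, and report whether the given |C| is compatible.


V_q(n, t) = 43, q^n = 823543, Hamming bound = 19152, |C| = 19754 > bound (violated).

Step 1: Compute V_q(n, t) = Σ_{j=0}^1 C(n, j) (q−1)^j.
  j = 0: C(7,0)·(6)^0 = 1·1 = 1.
  j = 1: C(7,1)·(6)^1 = 7·6 = 42.
  V_q(n, t) = 1 + 42 = 43.
Step 2: q^n = 7^7 = 823543.
Step 3: Hamming bound ⌊q^n / V_q(n,t)⌋ = ⌊823543/43⌋ = 19152.
Step 4: Compare |C| = 19754 to 19152: violated.
The claimed |C| lies above the Hamming bound, so no 7-ary code of length 7 with d ≥ 3 can have 19754 codewords.


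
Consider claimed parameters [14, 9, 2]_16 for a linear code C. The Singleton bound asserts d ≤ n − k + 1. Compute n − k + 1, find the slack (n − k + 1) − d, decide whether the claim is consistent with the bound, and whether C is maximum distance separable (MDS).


Singleton RHS = n − k + 1 = 6, slack = 4, bound satisfied, not MDS.

Singleton bound: d ≤ n − k + 1.
Here n = 14, k = 9, so n − k + 1 = 6.
Given d = 2, check d ≤ 6: YES.
Slack = (n − k + 1) − d = 4.
The code is NOT MDS (slack = 4 > 0).
Description: the claimed parameters are [14, 9, 2]_16; such a code would be non-MDS.


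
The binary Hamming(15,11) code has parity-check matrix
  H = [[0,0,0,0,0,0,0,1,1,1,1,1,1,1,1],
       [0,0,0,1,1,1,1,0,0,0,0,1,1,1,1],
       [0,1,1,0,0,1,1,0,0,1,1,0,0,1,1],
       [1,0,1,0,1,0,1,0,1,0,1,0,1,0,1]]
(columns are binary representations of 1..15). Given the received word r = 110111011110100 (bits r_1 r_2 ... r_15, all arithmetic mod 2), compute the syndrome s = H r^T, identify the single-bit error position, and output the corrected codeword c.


s = (1, 0, 0, 1)^T, error position = 9, corrected codeword c = 110111010110100

Compute s = H r^T mod 2 one row at a time:
  s_1 = 1 + 1 + 1 + 1 + 0 + 1 + 0 + 0 = 5 ≡ 1 (mod 2).
  s_2 = 1 + 1 + 1 + 0 + 0 + 1 + 0 + 0 = 4 ≡ 0 (mod 2).
  s_3 = 1 + 0 + 1 + 0 + 1 + 1 + 0 + 0 = 4 ≡ 0 (mod 2).
  s_4 = 1 + 0 + 1 + 0 + 1 + 1 + 1 + 0 = 5 ≡ 1 (mod 2).
s = (1, 0, 0, 1)^T — this equals column 9 of H (binary 1001), so error is at position 9.
Correct: flip bit 9 of r = 110111011110100 to get c = 110111010110100.


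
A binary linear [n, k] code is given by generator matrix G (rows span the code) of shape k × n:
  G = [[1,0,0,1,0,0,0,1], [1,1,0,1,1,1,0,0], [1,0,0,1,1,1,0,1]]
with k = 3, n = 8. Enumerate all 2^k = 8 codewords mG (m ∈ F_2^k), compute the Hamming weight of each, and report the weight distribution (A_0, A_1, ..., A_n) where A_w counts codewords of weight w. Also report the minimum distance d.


Weight distribution: A_0 = 1, A_2 = 2, A_3 = 2, A_4 = 1, A_5 = 2. Minimum distance d = 2.

Enumerate all 2^3 = 8 messages m ∈ F_2^3.
For each, compute codeword c = mG in F_2^8, then tally its weight.
  m = 000 → c = 00000000, weight = 0.
  m = 100 → c = 10010001, weight = 3.
  m = 010 → c = 11011100, weight = 5.
  m = 110 → c = 01001101, weight = 4.
  m = 001 → c = 10011101, weight = 5.
  m = 101 → c = 00001100, weight = 2.
  m = 011 → c = 01000001, weight = 2.
  m = 111 → c = 11010000, weight = 3.
Tally weights:
  weight 0: 1 codewords.
  weight 2: 2 codewords.
  weight 3: 2 codewords.
  weight 4: 1 codewords.
  weight 5: 2 codewords.
Minimum distance d = smallest w > 0 with A_w > 0 = 2.
Sanity: Σ A_w = 8 = 2^3 = 8 ✓.


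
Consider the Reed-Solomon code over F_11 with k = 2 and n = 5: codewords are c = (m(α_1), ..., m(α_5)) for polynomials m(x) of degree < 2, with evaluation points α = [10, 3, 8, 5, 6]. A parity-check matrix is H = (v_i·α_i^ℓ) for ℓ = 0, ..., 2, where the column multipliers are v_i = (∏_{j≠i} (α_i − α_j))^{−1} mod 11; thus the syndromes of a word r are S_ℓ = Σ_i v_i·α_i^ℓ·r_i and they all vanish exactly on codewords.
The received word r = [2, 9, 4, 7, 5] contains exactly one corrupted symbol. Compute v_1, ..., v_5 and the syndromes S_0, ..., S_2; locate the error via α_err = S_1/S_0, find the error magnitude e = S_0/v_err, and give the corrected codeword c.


S = (5, 8, 4), error at position 5, error magnitude e = 10, c = [2, 9, 4, 7, 6].

Step 1: column multipliers v_i = (∏_{j≠i}(α_i − α_j))^{−1} mod 11.
  i = 1 (α = 10): (10−3)(10−8)(10−5)(10−6) = 7·2·5·4 = 280 ≡ 5, so v_1 = 5^{−1} = 9 (mod 11).
  i = 2 (α = 3): (3−10)(3−8)(3−5)(3−6) = (−7)·(−5)·(−2)·(−3) = 210 ≡ 1, so v_2 = 1^{−1} = 1 (mod 11).
  i = 3 (α = 8): (8−10)(8−3)(8−5)(8−6) = (−2)·5·3·2 = −60 ≡ 6, so v_3 = 6^{−1} = 2 (mod 11).
  i = 4 (α = 5): (5−10)(5−3)(5−8)(5−6) = (−5)·2·(−3)·(−1) = −30 ≡ 3, so v_4 = 3^{−1} = 4 (mod 11).
  i = 5 (α = 6): (6−10)(6−3)(6−8)(6−5) = (−4)·3·(−2)·1 = 24 ≡ 2, so v_5 = 2^{−1} = 6 (mod 11).
  v = [9, 1, 2, 4, 6].
Step 2: syndromes of r = [2, 9, 4, 7, 5] (all sums mod 11).
  S_0 = Σ v_i r_i = 9·2 + 1·9 + 2·4 + 4·7 + 6·5 = 93 ≡ 5.
  S_1 = Σ v_i α_i r_i = 9·10·2 + 1·3·9 + 2·8·4 + 4·5·7 + 6·6·5 = 591 ≡ 8.
  α_i^2 mod 11 = [1, 9, 9, 3, 3].
  S_2 = Σ v_i α_i^2 r_i = 9·1·2 + 1·9·9 + 2·9·4 + 4·3·7 + 6·3·5 = 345 ≡ 4.
  S = (5, 8, 4) ≠ 0, so r is not a codeword (an error is present).
Step 3: locate the error. For a single error e at position i, S_ℓ = v_i·e·α_i^ℓ, so α_err = S_1/S_0.
  S_0^{−1} = 5^{−1} = 9 (mod 11), so α_err = 8·9 = 72 ≡ 6 = α_5. Error position i = 5.
  Consistency check: S_2/S_1 = 4·7 = 28 ≡ 6 = α_err ✓ (single-error assumption holds).
Step 4: error magnitude e = S_0/v_5 = S_0·∏_{j≠5}(α_5 − α_j) = 5·2 = 10 ≡ 10 (mod 11).
Step 5: correct position 5: c_5 = r_5 − e = 5 − 10 ≡ 6 (mod 11). Hence c = [2, 9, 4, 7, 6].
  Check: interpolating c through the α_i gives m(x) = 1 + 10·x (degree < 2) with m(α_i) = c_i for every i, so c is indeed a codeword.


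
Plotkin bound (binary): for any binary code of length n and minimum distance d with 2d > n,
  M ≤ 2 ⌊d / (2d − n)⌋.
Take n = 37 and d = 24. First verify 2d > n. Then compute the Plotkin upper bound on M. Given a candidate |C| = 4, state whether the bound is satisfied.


Plotkin bound M ≤ 4; given |C| = 4 ≤ bound (satisfied).

Check applicability: 2d = 48, n = 37.
2d − n = 11 > 0, so Plotkin applies.
Compute d/(2d−n) = 24/11 ≈ 2.1818.
⌊d/(2d−n)⌋ = 2.
Plotkin bound: M ≤ 2·2 = 4.
Given |C| = 4, check: satisfied.
This |C| is at the Plotkin bound.


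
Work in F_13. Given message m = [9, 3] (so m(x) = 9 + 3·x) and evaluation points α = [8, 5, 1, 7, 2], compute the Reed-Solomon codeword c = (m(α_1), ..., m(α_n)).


c = [7, 11, 12, 4, 2]

Message polynomial: m(x) = 9 + 3·x (mod 13).
For each evaluation point α_i, compute m(α_i) mod 13:
  α_1 = 8: Horner steps 3 → 7, so m(8) = 7.
  α_2 = 5: Horner steps 3 → 11, so m(5) = 11.
  α_3 = 1: Horner steps 3 → 12, so m(1) = 12.
  α_4 = 7: Horner steps 3 → 4, so m(7) = 4.
  α_5 = 2: Horner steps 3 → 2, so m(2) = 2.
Codeword c = [7, 11, 12, 4, 2] ∈ F_13^5.
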